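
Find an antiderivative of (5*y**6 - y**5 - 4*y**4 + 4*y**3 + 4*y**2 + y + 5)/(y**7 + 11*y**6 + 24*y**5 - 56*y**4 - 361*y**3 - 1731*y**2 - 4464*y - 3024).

Factor the denominator: (y - 4)*(y + 1)*(y + 3)*(y + 4)*(y + 7)*(y**2 + 9).
Partial-fraction decomposition: -(12131*y + 36129)/(32625*(y**2 + 9)) + 33015/(2552*(y + 7)) - 6763/(600*(y + 4)) + 1747/(504*(y + 3)) - 1/(300*(y + 1)) + 18761/(77000*(y - 4)).
Integrate each term; A/(y−a) gives A·log|y−a|; the (By+D)/(y²+p²) term gives a log and an atan.

18761*log(y - 4)/77000 - log(y + 1)/300 + 1747*log(y + 3)/504 - 6763*log(y + 4)/600 + 33015*log(y + 7)/2552 - 12131*log(y**2 + 9)/65250 - 12043*atan(y/3)/32625 + C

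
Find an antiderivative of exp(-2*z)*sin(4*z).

-exp(-2*z)*sin(4*z)/10 - exp(-2*z)*cos(4*z)/5 + C

Let I denote the integral. Integrate by parts with u = sin(4*z), dv = exp(-2*z) dz, so v = -exp(-2*z)/2: I = -exp(-2*z)*sin(4*z)/2 + 2·∫ exp(-2*z)*cos(4*z) dz.
Apply parts again with u = cos(4*z), dv = exp(-2*z) dz: ∫ exp(-2*z)*cos(4*z) dz = -exp(-2*z)*cos(4*z)/2 − 2·I. Substituting back brings back I: I = -exp(-2*z)*sin(4*z)/2 - exp(-2*z)*cos(4*z) − 4·I.
Solving for I: (1 + 4)·I equals the remaining terms, so I = (1/5)·(-exp(-2*z)*sin(4*z)/2 - exp(-2*z)*cos(4*z)).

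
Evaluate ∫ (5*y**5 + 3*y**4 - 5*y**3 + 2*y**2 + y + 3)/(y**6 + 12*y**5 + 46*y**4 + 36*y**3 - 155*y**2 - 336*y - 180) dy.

181*log(y - 2)/2100 - 7*log(y + 1)/48 - 21*log(y + 2)/4 - 2861*log(y + 3)/100 + 4359*log(y + 5)/112 - 819/(20*y + 60) + C

Factor the denominator: (y - 2)*(y + 1)*(y + 2)*(y + 3)**2*(y + 5).
Partial-fraction decomposition: 4359/(112*(y + 5)) - 2861/(100*(y + 3)) + 819/(20*(y + 3)**2) - 21/(4*(y + 2)) - 7/(48*(y + 1)) + 181/(2100*(y - 2)).
Integrate each term; A/(y−a) gives A·log|y−a|; A/(y−a)² gives −A/(y−a).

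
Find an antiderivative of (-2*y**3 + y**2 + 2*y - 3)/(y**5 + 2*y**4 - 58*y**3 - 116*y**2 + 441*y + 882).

-313*log(y - 7)/2520 + 7*log(y - 3)/200 + 13*log(y + 2)/225 - 9*log(y + 3)/40 + 359*log(y + 7)/1400 + C

Factor the denominator: (y - 7)*(y - 3)*(y + 2)*(y + 3)*(y + 7).
Partial-fraction decomposition: 359/(1400*(y + 7)) - 9/(40*(y + 3)) + 13/(225*(y + 2)) + 7/(200*(y - 3)) - 313/(2520*(y - 7)).
Integrate each term: A/(y−a) contributes A·log|y−a|.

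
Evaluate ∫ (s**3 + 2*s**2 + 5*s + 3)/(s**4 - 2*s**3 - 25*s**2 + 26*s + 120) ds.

Factor the denominator: (s - 5)*(s - 3)*(s + 2)*(s + 4).
Partial-fraction decomposition: 7/(18*(s + 4)) - 1/(10*(s + 2)) - 9/(10*(s - 3)) + 29/(18*(s - 5)).
Integrate each term: A/(s−a) contributes A·log|s−a|.

29*log(s - 5)/18 - 9*log(s - 3)/10 - log(s + 2)/10 + 7*log(s + 4)/18 + C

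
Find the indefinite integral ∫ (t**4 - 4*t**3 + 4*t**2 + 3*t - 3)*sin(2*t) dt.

Use integration by parts with u = t**4 - 4*t**3 + 4*t**2 + 3*t - 3, dv = sin(2*t) dt, so v = -cos(2*t)/2.
Apply parts 4 times (tabular method): alternate signs, differentiate u down to 0, integrate dv up.

-t**4*cos(2*t)/2 + t**3*sin(2*t) + 2*t**3*cos(2*t) - 3*t**2*sin(2*t) - t**2*cos(2*t)/2 + t*sin(2*t)/2 - 9*t*cos(2*t)/2 + 9*sin(2*t)/4 + 7*cos(2*t)/4 + C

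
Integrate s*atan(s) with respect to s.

Use integration by parts with u = arctan(s), dv = s ds.
Then du = 1/(s**2 + 1) ds.

s**2*atan(s)/2 - s/2 + atan(s)/2 + C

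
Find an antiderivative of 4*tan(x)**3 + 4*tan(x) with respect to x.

Let u = tan(x), so du = (tan(x)**2 + 1) dx.
Rewriting, the integral becomes 4·∫ u^1 du = 4·u^2/2.
Substituting back, u = tan(x).

2*tan(x)**2 + C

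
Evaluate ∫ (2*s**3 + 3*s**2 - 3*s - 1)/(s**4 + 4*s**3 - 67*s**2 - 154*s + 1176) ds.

521*log(s - 6)/338 - 163*log(s - 4)/242 + 23151*log(s + 7)/20449 + 519/(143*s + 1001) + C

Factor the denominator: (s - 6)*(s - 4)*(s + 7)**2.
Partial-fraction decomposition: 23151/(20449*(s + 7)) - 519/(143*(s + 7)**2) - 163/(242*(s - 4)) + 521/(338*(s - 6)).
Integrate each term; A/(s−a) gives A·log|s−a|; A/(s−a)² gives −A/(s−a).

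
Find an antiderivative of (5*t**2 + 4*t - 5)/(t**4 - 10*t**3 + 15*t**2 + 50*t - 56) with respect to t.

Factor the denominator: (t - 7)*(t - 4)*(t - 1)*(t + 2).
Partial-fraction decomposition: -7/(162*(t + 2)) + 2/(27*(t - 1)) - 91/(54*(t - 4)) + 134/(81*(t - 7)).
Integrate each term: A/(t−a) contributes A·log|t−a|.

134*log(t - 7)/81 - 91*log(t - 4)/54 + 2*log(t - 1)/27 - 7*log(t + 2)/162 + C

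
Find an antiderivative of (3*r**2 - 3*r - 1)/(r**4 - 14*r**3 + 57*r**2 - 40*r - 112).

125*log(r - 7)/72 - 77*log(r - 4)/45 - log(r + 1)/40 + 7/(3*r - 12) + C

Factor the denominator: (r - 7)*(r - 4)**2*(r + 1).
Partial-fraction decomposition: -1/(40*(r + 1)) - 77/(45*(r - 4)) - 7/(3*(r - 4)**2) + 125/(72*(r - 7)).
Integrate each term; A/(r−a) gives A·log|r−a|; A/(r−a)² gives −A/(r−a).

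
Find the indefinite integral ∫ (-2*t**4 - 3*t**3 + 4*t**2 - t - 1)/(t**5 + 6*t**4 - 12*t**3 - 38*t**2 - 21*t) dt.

Factor the denominator: t*(t - 3)*(t + 1)**2*(t + 7).
Partial-fraction decomposition: -3571/(2520*(t + 7)) - 55/(288*(t + 1)) + 5/(24*(t + 1)**2) - 211/(480*(t - 3)) + 1/(21*t).
Integrate each term; A/(t−a) gives A·log|t−a|; A/(t−a)² gives −A/(t−a).

log(t)/21 - 211*log(t - 3)/480 - 55*log(t + 1)/288 - 3571*log(t + 7)/2520 - 5/(24*t + 24) + C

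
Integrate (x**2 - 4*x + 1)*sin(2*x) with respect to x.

-x**2*cos(2*x)/2 + x*sin(2*x)/2 + 2*x*cos(2*x) - sin(2*x) - cos(2*x)/4 + C

Use integration by parts with u = x**2 - 4*x + 1, dv = sin(2*x) dx, so v = -cos(2*x)/2.
Apply parts 2 times (tabular method): alternate signs, differentiate u down to 0, integrate dv up.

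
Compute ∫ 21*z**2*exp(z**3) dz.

7*exp(z**3) + C

Let u = z**3, so du = (3*z**2) dz.
Rewriting, the integral becomes 7·∫ e^u du = 7·e^u.
Substituting back, u = z**3.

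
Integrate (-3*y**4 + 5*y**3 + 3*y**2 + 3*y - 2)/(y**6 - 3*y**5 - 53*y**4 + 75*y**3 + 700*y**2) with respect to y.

9*log(y)/1960 - 887*log(y - 7)/2156 + 581*log(y - 5)/2250 - 527*log(y + 4)/792 + 407*log(y + 5)/500 + 1/(350*y) + C

Factor the denominator: y**2*(y - 7)*(y - 5)*(y + 4)*(y + 5).
Partial-fraction decomposition: 407/(500*(y + 5)) - 527/(792*(y + 4)) + 581/(2250*(y - 5)) - 887/(2156*(y - 7)) + 9/(1960*y) - 1/(350*y**2).
Integrate each term; A/(y−a) gives A·log|y−a|; A/(y−a)² gives −A/(y−a).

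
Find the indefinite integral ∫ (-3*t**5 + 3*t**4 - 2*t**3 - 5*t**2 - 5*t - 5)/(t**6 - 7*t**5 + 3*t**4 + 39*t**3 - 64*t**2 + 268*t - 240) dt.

-7905*log(t - 5)/928 + 2537*log(t - 4)/420 - 17*log(t - 1)/240 - 991*log(t + 3)/2912 - 837*log(t**2 + 4)/15080 - 981*atan(t/2)/3770 + C

Factor the denominator: (t - 5)*(t - 4)*(t - 1)*(t + 3)*(t**2 + 4).
Partial-fraction decomposition: -9*(93*t + 436)/(7540*(t**2 + 4)) - 991/(2912*(t + 3)) - 17/(240*(t - 1)) + 2537/(420*(t - 4)) - 7905/(928*(t - 5)).
Integrate each term; A/(t−a) gives A·log|t−a|; the (Bt+D)/(t²+p²) term gives a log and an atan.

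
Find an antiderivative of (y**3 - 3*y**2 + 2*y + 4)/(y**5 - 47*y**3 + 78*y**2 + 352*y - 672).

Factor the denominator: (y - 4)**2*(y - 2)*(y + 3)*(y + 7).
Partial-fraction decomposition: -125/(1089*(y + 7)) + 2/(35*(y + 3)) + 1/(45*(y - 2)) + 30/(847*(y - 4)) + 2/(11*(y - 4)**2).
Integrate each term; A/(y−a) gives A·log|y−a|; A/(y−a)² gives −A/(y−a).

30*log(y - 4)/847 + log(y - 2)/45 + 2*log(y + 3)/35 - 125*log(y + 7)/1089 - 2/(11*y - 44) + C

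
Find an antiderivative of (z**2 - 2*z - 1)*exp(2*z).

Use integration by parts with u = z**2 - 2*z - 1, dv = exp(2*z) dz, so v = exp(2*z)/2.
Apply parts 2 times (tabular method): alternate signs, differentiate u down to 0, integrate dv up.

(2*z**2 - 6*z + 1)*exp(2*z)/4 + C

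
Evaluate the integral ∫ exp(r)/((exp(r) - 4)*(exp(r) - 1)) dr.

Let u = e^r, du = e^r dr.
The integral becomes ∫ du/((u-1)(u-4)); decompose into partial fractions.

log(exp(r) - 4)/3 - log(exp(r) - 1)/3 + C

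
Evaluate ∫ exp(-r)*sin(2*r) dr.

Let I denote the integral. Integrate by parts with u = sin(2*r), dv = exp(-r) dr, so v = -exp(-r): I = -exp(-r)*sin(2*r) + 2·∫ exp(-r)*cos(2*r) dr.
Apply parts again with u = cos(2*r), dv = exp(-r) dr: ∫ exp(-r)*cos(2*r) dr = -exp(-r)*cos(2*r) − 2·I. Substituting back brings back I: I = -exp(-r)*sin(2*r) - 2*exp(-r)*cos(2*r) − 4·I.
Solving for I: (1 + 4)·I equals the remaining terms, so I = (1/5)·(-exp(-r)*sin(2*r) - 2*exp(-r)*cos(2*r)).

-exp(-r)*sin(2*r)/5 - 2*exp(-r)*cos(2*r)/5 + C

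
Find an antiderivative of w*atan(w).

w**2*atan(w)/2 - w/2 + atan(w)/2 + C

Use integration by parts with u = arctan(w), dv = w dw.
Then du = 1/(w**2 + 1) dw.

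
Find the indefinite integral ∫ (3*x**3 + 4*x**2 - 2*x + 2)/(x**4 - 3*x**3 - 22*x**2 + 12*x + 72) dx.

391*log(x - 6)/144 - 19*log(x - 2)/40 - log(x + 2)/16 + 37*log(x + 3)/45 + C

Factor the denominator: (x - 6)*(x - 2)*(x + 2)*(x + 3).
Partial-fraction decomposition: 37/(45*(x + 3)) - 1/(16*(x + 2)) - 19/(40*(x - 2)) + 391/(144*(x - 6)).
Integrate each term: A/(x−a) contributes A·log|x−a|.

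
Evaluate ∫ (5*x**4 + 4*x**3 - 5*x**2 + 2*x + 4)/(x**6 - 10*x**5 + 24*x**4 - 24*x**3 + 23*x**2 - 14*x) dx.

-2*log(x)/7 + 263*log(x - 7)/210 - 2*log(x - 2) + 5*log(x - 1)/6 + log(x**2 + 1)/10 - 3*atan(x)/5 + C

Factor the denominator: x*(x - 7)*(x - 2)*(x - 1)*(x**2 + 1).
Partial-fraction decomposition: (x - 3)/(5*(x**2 + 1)) + 5/(6*(x - 1)) - 2/(x - 2) + 263/(210*(x - 7)) - 2/(7*x).
Integrate each term; A/(x−a) gives A·log|x−a|; the (Bx+D)/(x²+p²) term gives a log and an atan.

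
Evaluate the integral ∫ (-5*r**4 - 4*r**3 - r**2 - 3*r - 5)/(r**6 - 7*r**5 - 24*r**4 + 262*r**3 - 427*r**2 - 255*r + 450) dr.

58397*log(r - 5)/34848 - 67*log(r - 3)/36 + 9*log(r - 1)/224 - log(r + 1)/360 + 5639*log(r + 6)/38115 + 1835/(264*r - 1320) + C

Factor the denominator: (r - 5)**2*(r - 3)*(r - 1)*(r + 1)*(r + 6).
Partial-fraction decomposition: 5639/(38115*(r + 6)) - 1/(360*(r + 1)) + 9/(224*(r - 1)) - 67/(36*(r - 3)) + 58397/(34848*(r - 5)) - 1835/(264*(r - 5)**2).
Integrate each term; A/(r−a) gives A·log|r−a|; A/(r−a)² gives −A/(r−a).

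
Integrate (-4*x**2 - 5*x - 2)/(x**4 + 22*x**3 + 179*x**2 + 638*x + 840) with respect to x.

Factor the denominator: (x + 4)*(x + 5)*(x + 6)*(x + 7).
Partial-fraction decomposition: 163/(6*(x + 7)) - 58/(x + 6) + 77/(2*(x + 5)) - 23/(3*(x + 4)).
Integrate each term: A/(x−a) contributes A·log|x−a|.

-23*log(x + 4)/3 + 77*log(x + 5)/2 - 58*log(x + 6) + 163*log(x + 7)/6 + C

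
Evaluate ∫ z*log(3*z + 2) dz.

Use integration by parts with u = log(3*z + 2), dv = z dz.
Then du = 3/(3*z + 2) dz and v = z**2/2.

z**2*log(3*z + 2)/2 - z**2/4 + z/3 - 2*log(3*z + 2)/9 + C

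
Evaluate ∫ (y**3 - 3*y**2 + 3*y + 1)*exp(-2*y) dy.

(-4*y**3 + 6*y**2 - 6*y - 7)*exp(-2*y)/8 + C

Use integration by parts with u = y**3 - 3*y**2 + 3*y + 1, dv = exp(-2*y) dy, so v = -exp(-2*y)/2.
Apply parts 3 times (tabular method): alternate signs, differentiate u down to 0, integrate dv up.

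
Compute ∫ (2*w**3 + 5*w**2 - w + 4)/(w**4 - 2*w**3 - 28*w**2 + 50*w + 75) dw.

187*log(w - 5)/60 - 25*log(w - 3)/16 + log(w + 1)/12 + 29*log(w + 5)/80 + C

Factor the denominator: (w - 5)*(w - 3)*(w + 1)*(w + 5).
Partial-fraction decomposition: 29/(80*(w + 5)) + 1/(12*(w + 1)) - 25/(16*(w - 3)) + 187/(60*(w - 5)).
Integrate each term: A/(w−a) contributes A·log|w−a|.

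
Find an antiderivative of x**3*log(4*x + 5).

x**4*log(4*x + 5)/4 - x**4/16 + 5*x**3/48 - 25*x**2/128 + 125*x/256 - 625*log(4*x + 5)/1024 + C

Use integration by parts with u = log(4*x + 5), dv = x**3 dx.
Then du = 4/(4*x + 5) dx and v = x**4/4.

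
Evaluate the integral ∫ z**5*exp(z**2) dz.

Let u = z², du = 2z dz; rewrite as (1/2)∫ u^2·exp(1u) du.
Now integrate by parts 2 times.

(z**4 - 2*z**2 + 2)*exp(z**2)/2 + C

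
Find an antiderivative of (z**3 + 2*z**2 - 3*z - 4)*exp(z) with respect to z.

(z**3 - z**2 - z - 3)*exp(z) + C

Use integration by parts with u = z**3 + 2*z**2 - 3*z - 4, dv = exp(z) dz, so v = exp(z).
Apply parts 3 times (tabular method): alternate signs, differentiate u down to 0, integrate dv up.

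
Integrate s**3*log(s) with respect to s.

s**4*log(s)/4 - s**4/16 + C

Use integration by parts with u = log(s), dv = s**3 ds.
Then du = 1/s ds and v = s**4/4.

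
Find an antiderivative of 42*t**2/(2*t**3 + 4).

7*log(2*t**3 + 4) + C

Let u = 2*t**3 + 4, so du = (6*t**2) dt.
Rewriting, the integral becomes 7·∫ 1/u du = 7·log(u).
Substituting back, u = 2*t**3 + 4.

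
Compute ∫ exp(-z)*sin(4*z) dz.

Let I denote the integral. Integrate by parts with u = sin(4*z), dv = exp(-z) dz, so v = -exp(-z): I = -exp(-z)*sin(4*z) + 4·∫ exp(-z)*cos(4*z) dz.
Apply parts again with u = cos(4*z), dv = exp(-z) dz: ∫ exp(-z)*cos(4*z) dz = -exp(-z)*cos(4*z) − 4·I. Substituting back brings back I: I = -exp(-z)*sin(4*z) - 4*exp(-z)*cos(4*z) − 16·I.
Solving for I: (1 + 16)·I equals the remaining terms, so I = (1/17)·(-exp(-z)*sin(4*z) - 4*exp(-z)*cos(4*z)).

-exp(-z)*sin(4*z)/17 - 4*exp(-z)*cos(4*z)/17 + C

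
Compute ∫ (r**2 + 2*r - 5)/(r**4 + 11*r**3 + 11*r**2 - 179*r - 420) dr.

Factor the denominator: (r - 4)*(r + 3)*(r + 5)*(r + 7).
Partial-fraction decomposition: -15/(44*(r + 7)) + 5/(18*(r + 5)) + 1/(28*(r + 3)) + 19/(693*(r - 4)).
Integrate each term: A/(r−a) contributes A·log|r−a|.

19*log(r - 4)/693 + log(r + 3)/28 + 5*log(r + 5)/18 - 15*log(r + 7)/44 + C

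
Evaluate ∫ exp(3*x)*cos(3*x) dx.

Let I denote the integral. Integrate by parts with u = cos(3*x), dv = exp(3*x) dx, so v = exp(3*x)/3: I = exp(3*x)*cos(3*x)/3 + ∫ exp(3*x)*sin(3*x) dx.
Apply parts again with u = sin(3*x), dv = exp(3*x) dx: ∫ exp(3*x)*sin(3*x) dx = exp(3*x)*sin(3*x)/3 − I. Substituting back brings back I: I = exp(3*x)*sin(3*x)/3 + exp(3*x)*cos(3*x)/3 − I.
Solving for I: (1 + 1)·I equals the remaining terms, so I = (1/2)·(exp(3*x)*sin(3*x)/3 + exp(3*x)*cos(3*x)/3).

exp(3*x)*sin(3*x)/6 + exp(3*x)*cos(3*x)/6 + C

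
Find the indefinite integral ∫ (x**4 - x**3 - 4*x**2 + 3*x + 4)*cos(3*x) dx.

x**4*sin(3*x)/3 - x**3*sin(3*x)/3 + 4*x**3*cos(3*x)/9 - 16*x**2*sin(3*x)/9 - x**2*cos(3*x)/3 + 11*x*sin(3*x)/9 - 32*x*cos(3*x)/27 + 140*sin(3*x)/81 + 11*cos(3*x)/27 + C

Use integration by parts with u = x**4 - x**3 - 4*x**2 + 3*x + 4, dv = cos(3*x) dx, so v = sin(3*x)/3.
Apply parts 4 times (tabular method): alternate signs, differentiate u down to 0, integrate dv up.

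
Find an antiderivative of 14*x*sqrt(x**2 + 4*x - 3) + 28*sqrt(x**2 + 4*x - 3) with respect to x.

14*(x**2 + 4*x - 3)**(3/2)/3 + C

Let u = x**2 + 4*x - 3, so du = (2*x + 4) dx.
Rewriting, the integral becomes 7·∫ √u du = 7·(2/3)u^(3/2).
Substituting back, u = x**2 + 4*x - 3.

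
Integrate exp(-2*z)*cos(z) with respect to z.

exp(-2*z)*sin(z)/5 - 2*exp(-2*z)*cos(z)/5 + C

Let I denote the integral. Integrate by parts with u = cos(z), dv = exp(-2*z) dz, so v = -exp(-2*z)/2: I = -exp(-2*z)*cos(z)/2 − (1/2)·∫ exp(-2*z)*sin(z) dz.
Apply parts again with u = sin(z), dv = exp(-2*z) dz: ∫ exp(-2*z)*sin(z) dz = -exp(-2*z)*sin(z)/2 + (1/2)·I. Substituting back brings back I: I = exp(-2*z)*sin(z)/4 - exp(-2*z)*cos(z)/2 − (1/4)·I.
Solving for I: (1 + 1/4)·I equals the remaining terms, so I = (4/5)·(exp(-2*z)*sin(z)/4 - exp(-2*z)*cos(z)/2).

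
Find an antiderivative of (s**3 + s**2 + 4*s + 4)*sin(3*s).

Use integration by parts with u = s**3 + s**2 + 4*s + 4, dv = sin(3*s) ds, so v = -cos(3*s)/3.
Apply parts 3 times (tabular method): alternate signs, differentiate u down to 0, integrate dv up.

-s**3*cos(3*s)/3 + s**2*sin(3*s)/3 - s**2*cos(3*s)/3 + 2*s*sin(3*s)/9 - 10*s*cos(3*s)/9 + 10*sin(3*s)/27 - 34*cos(3*s)/27 + C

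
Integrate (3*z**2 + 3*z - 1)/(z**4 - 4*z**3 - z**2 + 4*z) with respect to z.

-log(z)/4 + 59*log(z - 4)/60 - 5*log(z - 1)/6 + log(z + 1)/10 + C

Factor the denominator: z*(z - 4)*(z - 1)*(z + 1).
Partial-fraction decomposition: 1/(10*(z + 1)) - 5/(6*(z - 1)) + 59/(60*(z - 4)) - 1/(4*z).
Integrate each term: A/(z−a) contributes A·log|z−a|.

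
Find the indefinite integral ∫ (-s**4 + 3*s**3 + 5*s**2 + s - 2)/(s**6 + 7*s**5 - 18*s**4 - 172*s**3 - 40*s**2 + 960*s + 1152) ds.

Factor the denominator: (s - 4)*(s - 3)*(s + 2)**2*(s + 4)*(s + 6).
Partial-fraction decomposition: 443/(720*(s + 6)) - 187/(224*(s + 4)) + 97/(400*(s + 2)) - 1/(10*(s + 2)**2) - 46/(1575*(s - 3)) + 1/(160*(s - 4)).
Integrate each term; A/(s−a) gives A·log|s−a|; A/(s−a)² gives −A/(s−a).

log(s - 4)/160 - 46*log(s - 3)/1575 + 97*log(s + 2)/400 - 187*log(s + 4)/224 + 443*log(s + 6)/720 + 1/(10*s + 20) + C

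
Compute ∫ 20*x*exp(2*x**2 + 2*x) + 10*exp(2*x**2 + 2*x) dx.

Let u = 2*x**2 + 2*x, so du = (4*x + 2) dx.
Rewriting, the integral becomes 5·∫ e^u du = 5·e^u.
Substituting back, u = 2*x**2 + 2*x.

5*exp(2*x**2 + 2*x) + C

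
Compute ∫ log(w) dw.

w*log(w) - w + C

Use integration by parts with u = log(w), dv = dw.
Then du = 1/w dw and v = w.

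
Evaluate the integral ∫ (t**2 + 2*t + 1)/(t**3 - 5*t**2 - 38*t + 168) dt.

64*log(t - 7)/39 - 5*log(t - 4)/6 + 5*log(t + 6)/26 + C

Factor the denominator: (t - 7)*(t - 4)*(t + 6).
Partial-fraction decomposition: 5/(26*(t + 6)) - 5/(6*(t - 4)) + 64/(39*(t - 7)).
Integrate each term: A/(t−a) contributes A·log|t−a|.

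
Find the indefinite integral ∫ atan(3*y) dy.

y*atan(3*y) - log(9*y**2 + 1)/6 + C

Use integration by parts with u = arctan(3*y), dv = dy.
Then du = 3/(9*y**2 + 1) dy.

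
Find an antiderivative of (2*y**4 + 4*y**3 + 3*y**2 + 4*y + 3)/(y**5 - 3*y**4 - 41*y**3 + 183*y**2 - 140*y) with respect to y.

-3*log(y)/140 + 77*log(y - 5)/10 - 835*log(y - 4)/132 + log(y - 1)/6 + 37*log(y + 7)/77 + C

Factor the denominator: y*(y - 5)*(y - 4)*(y - 1)*(y + 7).
Partial-fraction decomposition: 37/(77*(y + 7)) + 1/(6*(y - 1)) - 835/(132*(y - 4)) + 77/(10*(y - 5)) - 3/(140*y).
Integrate each term: A/(y−a) contributes A·log|y−a|.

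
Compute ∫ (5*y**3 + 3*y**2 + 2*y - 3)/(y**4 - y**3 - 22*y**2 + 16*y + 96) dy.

373*log(y - 4)/48 - 33*log(y - 3)/7 - 7*log(y + 2)/12 + 283*log(y + 4)/112 + C

Factor the denominator: (y - 4)*(y - 3)*(y + 2)*(y + 4).
Partial-fraction decomposition: 283/(112*(y + 4)) - 7/(12*(y + 2)) - 33/(7*(y - 3)) + 373/(48*(y - 4)).
Integrate each term: A/(y−a) contributes A·log|y−a|.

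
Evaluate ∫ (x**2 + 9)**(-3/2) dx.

x/(9*sqrt(x**2 + 9)) + C

Substitute x = 3·tan(θ), so dx = 3·sec(θ)^2 dθ and the radical becomes sqrt(x**2 + 9) = 3·sec(θ) by the Pythagorean identity.
Integrate the resulting trig expression in θ, then back-substitute tan(θ) = x/3, sec(θ) = sqrt(x**2 + 9)/3 (absorbing any constant into C).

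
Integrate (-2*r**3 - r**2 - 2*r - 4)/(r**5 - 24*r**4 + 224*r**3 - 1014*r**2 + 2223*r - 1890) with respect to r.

-753*log(r - 7)/32 + 484*log(r - 6)/9 - 289*log(r - 5)/8 + 1693*log(r - 3)/288 - 73/(24*r - 72) + C

Factor the denominator: (r - 7)*(r - 6)*(r - 5)*(r - 3)**2.
Partial-fraction decomposition: 1693/(288*(r - 3)) + 73/(24*(r - 3)**2) - 289/(8*(r - 5)) + 484/(9*(r - 6)) - 753/(32*(r - 7)).
Integrate each term; A/(r−a) gives A·log|r−a|; A/(r−a)² gives −A/(r−a).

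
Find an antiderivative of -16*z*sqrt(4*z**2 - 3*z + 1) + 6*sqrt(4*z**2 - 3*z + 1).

-4*(4*z**2 - 3*z + 1)**(3/2)/3 + C

Let u = 4*z**2 - 3*z + 1, so du = (8*z - 3) dz.
Rewriting, the integral becomes -2·∫ √u du = -2·(2/3)u^(3/2).
Substituting back, u = 4*z**2 - 3*z + 1.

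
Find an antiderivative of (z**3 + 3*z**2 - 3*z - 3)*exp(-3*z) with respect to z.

Use integration by parts with u = z**3 + 3*z**2 - 3*z - 3, dv = exp(-3*z) dz, so v = -exp(-3*z)/3.
Apply parts 3 times (tabular method): alternate signs, differentiate u down to 0, integrate dv up.

(-9*z**3 - 36*z**2 + 3*z + 28)*exp(-3*z)/27 + C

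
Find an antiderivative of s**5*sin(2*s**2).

Let u = s², du = 2s ds; rewrite as (1/2)∫ u^2·sin(2u) du.
Now integrate by parts 2 times.

-s**4*cos(2*s**2)/4 + s**2*sin(2*s**2)/4 + cos(2*s**2)/8 + C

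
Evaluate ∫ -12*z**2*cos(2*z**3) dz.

-2*sin(2*z**3) + C

Let u = 2*z**3, so du = (6*z**2) dz.
Rewriting, the integral becomes -2·∫ cos(u) du = -2·sin(u).
Substituting back, u = 2*z**3.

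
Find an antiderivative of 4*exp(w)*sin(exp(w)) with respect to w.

Let u = exp(w), so du = (exp(w)) dw.
Rewriting, the integral becomes 4·∫ sin(u) du = 4·-cos(u).
Substituting back, u = exp(w).

-4*cos(exp(w)) + C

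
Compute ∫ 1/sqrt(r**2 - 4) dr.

Substitute r = 2·sec(θ), so dr = 2·sec(θ)*tan(θ) dθ and the radical becomes sqrt(r**2 - 4) = 2·tan(θ) by the Pythagorean identity.
Integrate the resulting trig expression in θ, then back-substitute sec(θ) = r/2, tan(θ) = sqrt(r**2 - 4)/2 (absorbing any constant into C).

log(r + sqrt(r**2 - 4)) + C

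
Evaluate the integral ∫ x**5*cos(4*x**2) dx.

Let u = x², du = 2x dx; rewrite as (1/2)∫ u^2·cos(4u) du.
Now integrate by parts 2 times.

x**4*sin(4*x**2)/8 + x**2*cos(4*x**2)/16 - sin(4*x**2)/64 + C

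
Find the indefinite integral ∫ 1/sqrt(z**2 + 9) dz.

log(z + sqrt(z**2 + 9)) + C

Substitute z = 3·tan(θ), so dz = 3·sec(θ)^2 dθ and the radical becomes sqrt(z**2 + 9) = 3·sec(θ) by the Pythagorean identity.
Integrate the resulting trig expression in θ, then back-substitute tan(θ) = z/3, sec(θ) = sqrt(z**2 + 9)/3 (absorbing any constant into C).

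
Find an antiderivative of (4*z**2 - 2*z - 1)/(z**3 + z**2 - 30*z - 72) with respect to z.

Factor the denominator: (z - 6)*(z + 3)*(z + 4).
Partial-fraction decomposition: 71/(10*(z + 4)) - 41/(9*(z + 3)) + 131/(90*(z - 6)).
Integrate each term: A/(z−a) contributes A·log|z−a|.

131*log(z - 6)/90 - 41*log(z + 3)/9 + 71*log(z + 4)/10 + C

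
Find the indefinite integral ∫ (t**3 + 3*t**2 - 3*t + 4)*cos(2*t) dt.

Use integration by parts with u = t**3 + 3*t**2 - 3*t + 4, dv = cos(2*t) dt, so v = sin(2*t)/2.
Apply parts 3 times (tabular method): alternate signs, differentiate u down to 0, integrate dv up.

t**3*sin(2*t)/2 + 3*t**2*sin(2*t)/2 + 3*t**2*cos(2*t)/4 - 9*t*sin(2*t)/4 + 3*t*cos(2*t)/2 + 5*sin(2*t)/4 - 9*cos(2*t)/8 + C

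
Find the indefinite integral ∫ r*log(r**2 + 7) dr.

Let u = r**2 + 7, so du = (2*r) dr.
The integral becomes (1/2)·∫ log(u) du; integrate by parts with u′=log(u), dv′=du.

r**2*log(r**2 + 7)/2 - r**2/2 + 7*log(r**2 + 7)/2 + C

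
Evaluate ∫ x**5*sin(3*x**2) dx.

-x**4*cos(3*x**2)/6 + x**2*sin(3*x**2)/9 + cos(3*x**2)/27 + C

Let u = x², du = 2x dx; rewrite as (1/2)∫ u^2·sin(3u) du.
Now integrate by parts 2 times.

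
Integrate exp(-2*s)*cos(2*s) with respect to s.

Let I denote the integral. Integrate by parts with u = cos(2*s), dv = exp(-2*s) ds, so v = -exp(-2*s)/2: I = -exp(-2*s)*cos(2*s)/2 − ∫ exp(-2*s)*sin(2*s) ds.
Apply parts again with u = sin(2*s), dv = exp(-2*s) ds: ∫ exp(-2*s)*sin(2*s) ds = -exp(-2*s)*sin(2*s)/2 + I. Substituting back brings back I: I = exp(-2*s)*sin(2*s)/2 - exp(-2*s)*cos(2*s)/2 − I.
Solving for I: (1 + 1)·I equals the remaining terms, so I = (1/2)·(exp(-2*s)*sin(2*s)/2 - exp(-2*s)*cos(2*s)/2).

exp(-2*s)*sin(2*s)/4 - exp(-2*s)*cos(2*s)/4 + C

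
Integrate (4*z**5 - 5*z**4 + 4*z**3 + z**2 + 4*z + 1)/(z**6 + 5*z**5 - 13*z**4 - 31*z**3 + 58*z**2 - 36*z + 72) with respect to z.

891*log(z - 2)/1600 - 1487*log(z + 3)/750 + 38435*log(z + 6)/7104 + 143*log(z**2 + 1)/18500 - 599*atan(z)/9250 - 93/(200*z - 400) + C

Factor the denominator: (z - 2)**2*(z + 3)*(z + 6)*(z**2 + 1).
Partial-fraction decomposition: (143*z - 599)/(9250*(z**2 + 1)) + 38435/(7104*(z + 6)) - 1487/(750*(z + 3)) + 891/(1600*(z - 2)) + 93/(200*(z - 2)**2).
Integrate each term; A/(z−a) gives A·log|z−a|; the (Bz+D)/(z²+p²) term gives a log and an atan.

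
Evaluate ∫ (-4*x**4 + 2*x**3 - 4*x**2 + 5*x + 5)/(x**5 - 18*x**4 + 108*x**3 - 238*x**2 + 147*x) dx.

Factor the denominator: x*(x - 7)**2*(x - 3)*(x - 1).
Partial-fraction decomposition: -1/(18*(x - 1)) - 143/(48*(x - 3)) - 7051/(7056*(x - 7)) - 4537/(84*(x - 7)**2) + 5/(147*x).
Integrate each term; A/(x−a) gives A·log|x−a|; A/(x−a)² gives −A/(x−a).

5*log(x)/147 - 7051*log(x - 7)/7056 - 143*log(x - 3)/48 - log(x - 1)/18 + 4537/(84*x - 588) + C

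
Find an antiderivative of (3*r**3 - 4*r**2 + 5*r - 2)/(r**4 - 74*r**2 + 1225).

433*log(r - 7)/168 - 149*log(r - 5)/120 - 251*log(r + 5)/120 + 631*log(r + 7)/168 + C

Factor the denominator: (r - 7)*(r - 5)*(r + 5)*(r + 7).
Partial-fraction decomposition: 631/(168*(r + 7)) - 251/(120*(r + 5)) - 149/(120*(r - 5)) + 433/(168*(r - 7)).
Integrate each term: A/(r−a) contributes A·log|r−a|.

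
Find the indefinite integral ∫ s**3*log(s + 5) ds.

s**4*log(s + 5)/4 - s**4/16 + 5*s**3/12 - 25*s**2/8 + 125*s/4 - 625*log(s + 5)/4 + C

Use integration by parts with u = log(s + 5), dv = s**3 ds.
Then du = 1/(s + 5) ds and v = s**4/4.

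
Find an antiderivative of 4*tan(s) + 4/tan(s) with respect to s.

Let u = tan(s), so du = (tan(s)**2 + 1) ds.
Rewriting, the integral becomes 4·∫ 1/u du = 4·log(u).
Substituting back, u = tan(s).

4*log(tan(s)) + C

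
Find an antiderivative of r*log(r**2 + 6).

r**2*log(r**2 + 6)/2 - r**2/2 + 3*log(r**2 + 6) + C

Let u = r**2 + 6, so du = (2*r) dr.
The integral becomes (1/2)·∫ log(u) du; integrate by parts with u′=log(u), dv′=du.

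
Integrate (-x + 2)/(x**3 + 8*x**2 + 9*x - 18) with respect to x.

log(x - 1)/28 - 5*log(x + 3)/12 + 8*log(x + 6)/21 + C

Factor the denominator: (x - 1)*(x + 3)*(x + 6).
Partial-fraction decomposition: 8/(21*(x + 6)) - 5/(12*(x + 3)) + 1/(28*(x - 1)).
Integrate each term: A/(x−a) contributes A·log|x−a|.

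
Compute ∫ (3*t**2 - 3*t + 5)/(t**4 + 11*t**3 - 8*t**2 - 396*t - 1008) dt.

Factor the denominator: (t - 6)*(t + 4)*(t + 6)*(t + 7).
Partial-fraction decomposition: -173/(39*(t + 7)) + 131/(24*(t + 6)) - 13/(12*(t + 4)) + 19/(312*(t - 6)).
Integrate each term: A/(t−a) contributes A·log|t−a|.

19*log(t - 6)/312 - 13*log(t + 4)/12 + 131*log(t + 6)/24 - 173*log(t + 7)/39 + C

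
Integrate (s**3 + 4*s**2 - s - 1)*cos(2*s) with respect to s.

Use integration by parts with u = s**3 + 4*s**2 - s - 1, dv = cos(2*s) ds, so v = sin(2*s)/2.
Apply parts 3 times (tabular method): alternate signs, differentiate u down to 0, integrate dv up.

s**3*sin(2*s)/2 + 2*s**2*sin(2*s) + 3*s**2*cos(2*s)/4 - 5*s*sin(2*s)/4 + 2*s*cos(2*s) - 3*sin(2*s)/2 - 5*cos(2*s)/8 + C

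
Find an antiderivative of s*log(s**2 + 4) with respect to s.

Let u = s**2 + 4, so du = (2*s) ds.
The integral becomes (1/2)·∫ log(u) du; integrate by parts with u′=log(u), dv′=du.

s**2*log(s**2 + 4)/2 - s**2/2 + 2*log(s**2 + 4) + C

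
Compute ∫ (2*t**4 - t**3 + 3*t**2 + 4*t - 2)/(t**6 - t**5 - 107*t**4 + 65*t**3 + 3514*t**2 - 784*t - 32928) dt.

Factor the denominator: (t - 7)**2*(t - 4)*(t + 4)*(t + 6)*(t + 7).
Partial-fraction decomposition: -877/(1078*(t + 7)) + 289/(338*(t + 6)) - 101/(968*(t + 4)) + 17/(264*(t - 4)) - 9265/(6012006*(t - 7)) + 772/(1001*(t - 7)**2).
Integrate each term; A/(t−a) gives A·log|t−a|; A/(t−a)² gives −A/(t−a).

-9265*log(t - 7)/6012006 + 17*log(t - 4)/264 - 101*log(t + 4)/968 + 289*log(t + 6)/338 - 877*log(t + 7)/1078 - 772/(1001*t - 7007) + C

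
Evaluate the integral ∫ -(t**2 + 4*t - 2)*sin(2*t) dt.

t**2*cos(2*t)/2 - t*sin(2*t)/2 + 2*t*cos(2*t) - sin(2*t) - 5*cos(2*t)/4 + C

Use integration by parts with u = t**2 + 4*t - 2, dv = -sin(2*t) dt, so v = cos(2*t)/2.
Apply parts 2 times (tabular method): alternate signs, differentiate u down to 0, integrate dv up.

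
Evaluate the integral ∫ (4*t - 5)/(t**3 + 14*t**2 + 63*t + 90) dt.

-17*log(t + 3)/6 + 25*log(t + 5)/2 - 29*log(t + 6)/3 + C

Factor the denominator: (t + 3)*(t + 5)*(t + 6).
Partial-fraction decomposition: -29/(3*(t + 6)) + 25/(2*(t + 5)) - 17/(6*(t + 3)).
Integrate each term: A/(t−a) contributes A·log|t−a|.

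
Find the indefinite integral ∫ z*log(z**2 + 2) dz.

z**2*log(z**2 + 2)/2 - z**2/2 + log(z**2 + 2) + C

Let u = z**2 + 2, so du = (2*z) dz.
The integral becomes (1/2)·∫ log(u) du; integrate by parts with u′=log(u), dv′=du.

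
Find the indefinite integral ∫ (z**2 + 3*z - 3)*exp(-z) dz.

(-z**2 - 5*z - 2)*exp(-z) + C

Use integration by parts with u = z**2 + 3*z - 3, dv = exp(-z) dz, so v = -exp(-z).
Apply parts 2 times (tabular method): alternate signs, differentiate u down to 0, integrate dv up.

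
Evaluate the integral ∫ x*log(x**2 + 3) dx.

Let u = x**2 + 3, so du = (2*x) dx.
The integral becomes (1/2)·∫ log(u) du; integrate by parts with u′=log(u), dv′=du.

x**2*log(x**2 + 3)/2 - x**2/2 + 3*log(x**2 + 3)/2 + C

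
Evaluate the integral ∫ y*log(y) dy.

Use integration by parts with u = log(y), dv = y dy.
Then du = 1/y dy and v = y**2/2.

y**2*log(y)/2 - y**2/4 + C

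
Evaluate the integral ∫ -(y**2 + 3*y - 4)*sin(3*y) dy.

y**2*cos(3*y)/3 - 2*y*sin(3*y)/9 + y*cos(3*y) - sin(3*y)/3 - 38*cos(3*y)/27 + C

Use integration by parts with u = y**2 + 3*y - 4, dv = -sin(3*y) dy, so v = cos(3*y)/3.
Apply parts 2 times (tabular method): alternate signs, differentiate u down to 0, integrate dv up.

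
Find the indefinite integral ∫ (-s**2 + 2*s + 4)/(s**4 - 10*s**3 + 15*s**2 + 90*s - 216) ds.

-10*log(s - 6)/27 + 2*log(s - 4)/7 + log(s - 3)/18 + 11*log(s + 3)/378 + C

Factor the denominator: (s - 6)*(s - 4)*(s - 3)*(s + 3).
Partial-fraction decomposition: 11/(378*(s + 3)) + 1/(18*(s - 3)) + 2/(7*(s - 4)) - 10/(27*(s - 6)).
Integrate each term: A/(s−a) contributes A·log|s−a|.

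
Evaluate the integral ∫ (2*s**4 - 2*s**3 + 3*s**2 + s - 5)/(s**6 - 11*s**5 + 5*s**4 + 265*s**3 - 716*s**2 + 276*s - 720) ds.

Factor the denominator: (s - 6)**2*(s - 4)*(s + 5)*(s**2 + 1).
Partial-fraction decomposition: -3*(149*s - 1733)/(605098*(s**2 + 1)) - 1565/(28314*(s + 5)) + 431/(612*(s - 4)) - 429519/(662596*(s - 6)) + 2269/(814*(s - 6)**2).
Integrate each term; A/(s−a) gives A·log|s−a|; the (Bs+D)/(s²+p²) term gives a log and an atan.

-429519*log(s - 6)/662596 + 431*log(s - 4)/612 - 1565*log(s + 5)/28314 - 447*log(s**2 + 1)/1210196 + 5199*atan(s)/605098 - 2269/(814*s - 4884) + C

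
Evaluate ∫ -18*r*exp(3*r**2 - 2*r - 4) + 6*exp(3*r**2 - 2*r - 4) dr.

-3*exp(3*r**2 - 2*r - 4) + C

Let u = 3*r**2 - 2*r - 4, so du = (6*r - 2) dr.
Rewriting, the integral becomes -3·∫ e^u du = -3·e^u.
Substituting back, u = 3*r**2 - 2*r - 4.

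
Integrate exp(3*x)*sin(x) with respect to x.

3*exp(3*x)*sin(x)/10 - exp(3*x)*cos(x)/10 + C

Let I denote the integral. Integrate by parts with u = sin(x), dv = exp(3*x) dx, so v = exp(3*x)/3: I = exp(3*x)*sin(x)/3 − (1/3)·∫ exp(3*x)*cos(x) dx.
Apply parts again with u = cos(x), dv = exp(3*x) dx: ∫ exp(3*x)*cos(x) dx = exp(3*x)*cos(x)/3 + (1/3)·I. Substituting back brings back I: I = exp(3*x)*sin(x)/3 - exp(3*x)*cos(x)/9 − (1/9)·I.
Solving for I: (1 + 1/9)·I equals the remaining terms, so I = (9/10)·(exp(3*x)*sin(x)/3 - exp(3*x)*cos(x)/9).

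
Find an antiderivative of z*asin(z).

z**2*asin(z)/2 + z*sqrt(-z**2 + 1)/4 - asin(z)/4 + C

Use integration by parts with u = arcsin(z), dv = z dz.
Then du = 1/sqrt(-z**2 + 1) dz.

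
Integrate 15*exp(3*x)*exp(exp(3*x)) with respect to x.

Let u = exp(3*x), so du = (3*exp(3*x)) dx.
Rewriting, the integral becomes 5·∫ e^u du = 5·e^u.
Substituting back, u = exp(3*x).

5*exp(exp(3*x)) + C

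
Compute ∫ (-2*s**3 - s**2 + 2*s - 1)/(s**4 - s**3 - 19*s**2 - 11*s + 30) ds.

log(s - 1)/24 + log(s + 2)/3 - 19*log(s**2 - 2*s - 15)/16 + C

Factor the denominator: (s - 5)*(s - 1)*(s + 2)*(s + 3).
Partial-fraction decomposition: -19/(16*(s + 3)) + 1/(3*(s + 2)) + 1/(24*(s - 1)) - 19/(16*(s - 5)).
Integrate each term: A/(s−a) contributes A·log|s−a|.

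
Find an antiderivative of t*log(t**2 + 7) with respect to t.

t**2*log(t**2 + 7)/2 - t**2/2 + 7*log(t**2 + 7)/2 + C

Let u = t**2 + 7, so du = (2*t) dt.
The integral becomes (1/2)·∫ log(u) du; integrate by parts with u′=log(u), dv′=du.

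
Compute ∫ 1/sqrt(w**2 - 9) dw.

Substitute w = 3·sec(θ), so dw = 3·sec(θ)*tan(θ) dθ and the radical becomes sqrt(w**2 - 9) = 3·tan(θ) by the Pythagorean identity.
Integrate the resulting trig expression in θ, then back-substitute sec(θ) = w/3, tan(θ) = sqrt(w**2 - 9)/3 (absorbing any constant into C).

log(w + sqrt(w**2 - 9)) + C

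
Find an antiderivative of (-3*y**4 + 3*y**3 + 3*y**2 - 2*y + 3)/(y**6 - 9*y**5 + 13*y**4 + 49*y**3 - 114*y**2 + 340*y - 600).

-2107*log(y - 5)/15138 - 13*log(y - 2)/360 + 9*log(y + 3)/130 + 9277*log(y**2 + 4)/174928 + 1457*atan(y/2)/87464 + 179/(87*y - 435) + C

Factor the denominator: (y - 5)**2*(y - 2)*(y + 3)*(y**2 + 4).
Partial-fraction decomposition: (9277*y + 2914)/(87464*(y**2 + 4)) + 9/(130*(y + 3)) - 13/(360*(y - 2)) - 2107/(15138*(y - 5)) - 179/(87*(y - 5)**2).
Integrate each term; A/(y−a) gives A·log|y−a|; the (By+D)/(y²+p²) term gives a log and an atan.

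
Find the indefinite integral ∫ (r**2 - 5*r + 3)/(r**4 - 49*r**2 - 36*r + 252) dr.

17*log(r - 7)/650 + 3*log(r - 2)/200 + 9*log(r + 3)/50 - 23*log(r + 6)/104 + C

Factor the denominator: (r - 7)*(r - 2)*(r + 3)*(r + 6).
Partial-fraction decomposition: -23/(104*(r + 6)) + 9/(50*(r + 3)) + 3/(200*(r - 2)) + 17/(650*(r - 7)).
Integrate each term: A/(r−a) contributes A·log|r−a|.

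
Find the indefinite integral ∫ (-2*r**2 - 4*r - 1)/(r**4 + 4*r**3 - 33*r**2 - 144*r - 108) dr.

Factor the denominator: (r - 6)*(r + 1)*(r + 3)*(r + 6).
Partial-fraction decomposition: 49/(180*(r + 6)) - 7/(54*(r + 3)) - 1/(70*(r + 1)) - 97/(756*(r - 6)).
Integrate each term: A/(r−a) contributes A·log|r−a|.

-97*log(r - 6)/756 - log(r + 1)/70 - 7*log(r + 3)/54 + 49*log(r + 6)/180 + C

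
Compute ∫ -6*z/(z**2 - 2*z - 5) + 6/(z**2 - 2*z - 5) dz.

Let u = z**2 - 2*z - 5, so du = (2*z - 2) dz.
Rewriting, the integral becomes -3·∫ 1/u du = -3·log(u).
Substituting back, u = z**2 - 2*z - 5.

-3*log(z**2 - 2*z - 5) + C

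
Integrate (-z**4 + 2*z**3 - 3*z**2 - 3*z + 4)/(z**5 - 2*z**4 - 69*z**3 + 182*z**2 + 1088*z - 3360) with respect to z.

Factor the denominator: (z - 6)*(z - 4)**2*(z + 5)*(z + 7).
Partial-fraction decomposition: -3209/(3146*(z + 7)) + 931/(1782*(z + 5)) + 23941/(19602*(z - 4)) + 92/(99*(z - 4)**2) - 493/(286*(z - 6)).
Integrate each term; A/(z−a) gives A·log|z−a|; A/(z−a)² gives −A/(z−a).

-493*log(z - 6)/286 + 23941*log(z - 4)/19602 + 931*log(z + 5)/1782 - 3209*log(z + 7)/3146 - 92/(99*z - 396) + C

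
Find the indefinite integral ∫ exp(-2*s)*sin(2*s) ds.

Let I denote the integral. Integrate by parts with u = sin(2*s), dv = exp(-2*s) ds, so v = -exp(-2*s)/2: I = -exp(-2*s)*sin(2*s)/2 + ∫ exp(-2*s)*cos(2*s) ds.
Apply parts again with u = cos(2*s), dv = exp(-2*s) ds: ∫ exp(-2*s)*cos(2*s) ds = -exp(-2*s)*cos(2*s)/2 − I. Substituting back brings back I: I = -exp(-2*s)*sin(2*s)/2 - exp(-2*s)*cos(2*s)/2 − I.
Solving for I: (1 + 1)·I equals the remaining terms, so I = (1/2)·(-exp(-2*s)*sin(2*s)/2 - exp(-2*s)*cos(2*s)/2).

-exp(-2*s)*sin(2*s)/4 - exp(-2*s)*cos(2*s)/4 + C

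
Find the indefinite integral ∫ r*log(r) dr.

Use integration by parts with u = log(r), dv = r dr.
Then du = 1/r dr and v = r**2/2.

r**2*log(r)/2 - r**2/4 + C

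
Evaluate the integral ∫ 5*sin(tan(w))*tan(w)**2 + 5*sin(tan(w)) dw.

-5*cos(tan(w)) + C

Let u = tan(w), so du = (tan(w)**2 + 1) dw.
Rewriting, the integral becomes 5·∫ sin(u) du = 5·-cos(u).
Substituting back, u = tan(w).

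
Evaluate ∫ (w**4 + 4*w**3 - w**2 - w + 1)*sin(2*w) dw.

-w**4*cos(2*w)/2 + w**3*sin(2*w) - 2*w**3*cos(2*w) + 3*w**2*sin(2*w) + 2*w**2*cos(2*w) - 2*w*sin(2*w) + 7*w*cos(2*w)/2 - 7*sin(2*w)/4 - 3*cos(2*w)/2 + C

Use integration by parts with u = w**4 + 4*w**3 - w**2 - w + 1, dv = sin(2*w) dw, so v = -cos(2*w)/2.
Apply parts 4 times (tabular method): alternate signs, differentiate u down to 0, integrate dv up.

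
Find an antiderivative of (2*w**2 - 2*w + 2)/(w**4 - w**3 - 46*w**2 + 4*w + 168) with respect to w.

86*log(w - 7)/585 - 3*log(w - 2)/80 + 7*log(w + 2)/72 - 43*log(w + 6)/208 + C

Factor the denominator: (w - 7)*(w - 2)*(w + 2)*(w + 6).
Partial-fraction decomposition: -43/(208*(w + 6)) + 7/(72*(w + 2)) - 3/(80*(w - 2)) + 86/(585*(w - 7)).
Integrate each term: A/(w−a) contributes A·log|w−a|.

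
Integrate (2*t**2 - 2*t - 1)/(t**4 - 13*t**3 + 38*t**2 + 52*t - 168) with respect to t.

83*log(t - 7)/45 - 59*log(t - 6)/32 + 3*log(t - 2)/80 - 11*log(t + 2)/288 + C

Factor the denominator: (t - 7)*(t - 6)*(t - 2)*(t + 2).
Partial-fraction decomposition: -11/(288*(t + 2)) + 3/(80*(t - 2)) - 59/(32*(t - 6)) + 83/(45*(t - 7)).
Integrate each term: A/(t−a) contributes A·log|t−a|.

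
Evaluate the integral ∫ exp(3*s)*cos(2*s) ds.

Let I denote the integral. Integrate by parts with u = cos(2*s), dv = exp(3*s) ds, so v = exp(3*s)/3: I = exp(3*s)*cos(2*s)/3 + (2/3)·∫ exp(3*s)*sin(2*s) ds.
Apply parts again with u = sin(2*s), dv = exp(3*s) ds: ∫ exp(3*s)*sin(2*s) ds = exp(3*s)*sin(2*s)/3 − (2/3)·I. Substituting back brings back I: I = 2*exp(3*s)*sin(2*s)/9 + exp(3*s)*cos(2*s)/3 − (4/9)·I.
Solving for I: (1 + 4/9)·I equals the remaining terms, so I = (9/13)·(2*exp(3*s)*sin(2*s)/9 + exp(3*s)*cos(2*s)/3).

2*exp(3*s)*sin(2*s)/13 + 3*exp(3*s)*cos(2*s)/13 + C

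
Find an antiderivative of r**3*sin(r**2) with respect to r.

Let u = r², du = 2r dr; rewrite as (1/2)∫ u^1·sin(1u) du.
Now integrate by parts 1 time.

-r**2*cos(r**2)/2 + sin(r**2)/2 + C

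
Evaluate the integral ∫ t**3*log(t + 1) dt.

t**4*log(t + 1)/4 - t**4/16 + t**3/12 - t**2/8 + t/4 - log(t + 1)/4 + C

Use integration by parts with u = log(t + 1), dv = t**3 dt.
Then du = 1/(t + 1) dt and v = t**4/4.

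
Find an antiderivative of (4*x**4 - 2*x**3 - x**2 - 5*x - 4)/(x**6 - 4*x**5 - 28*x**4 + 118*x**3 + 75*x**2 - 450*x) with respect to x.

Factor the denominator: x*(x - 5)*(x - 3)**2*(x + 2)*(x + 5).
Partial-fraction decomposition: -1373/(4800*(x + 5)) + 41/(525*(x + 2)) - 19721/(14400*(x - 3)) - 121/(120*(x - 3)**2) + 549/(350*(x - 5)) + 2/(225*x).
Integrate each term; A/(x−a) gives A·log|x−a|; A/(x−a)² gives −A/(x−a).

2*log(x)/225 + 549*log(x - 5)/350 - 19721*log(x - 3)/14400 + 41*log(x + 2)/525 - 1373*log(x + 5)/4800 + 121/(120*x - 360) + C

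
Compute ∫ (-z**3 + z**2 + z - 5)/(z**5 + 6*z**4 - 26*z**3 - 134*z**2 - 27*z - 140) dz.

Factor the denominator: (z - 5)*(z + 4)*(z + 7)*(z**2 + 1).
Partial-fraction decomposition: -(23*z - 41)/(1105*(z**2 + 1)) + 19/(90*(z + 7)) - 71/(459*(z + 4)) - 25/(702*(z - 5)).
Integrate each term; A/(z−a) gives A·log|z−a|; the (Bz+D)/(z²+p²) term gives a log and an atan.

-25*log(z - 5)/702 - 71*log(z + 4)/459 + 19*log(z + 7)/90 - 23*log(z**2 + 1)/2210 + 41*atan(z)/1105 + C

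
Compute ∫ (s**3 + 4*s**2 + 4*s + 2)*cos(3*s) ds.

s**3*sin(3*s)/3 + 4*s**2*sin(3*s)/3 + s**2*cos(3*s)/3 + 10*s*sin(3*s)/9 + 8*s*cos(3*s)/9 + 10*sin(3*s)/27 + 10*cos(3*s)/27 + C

Use integration by parts with u = s**3 + 4*s**2 + 4*s + 2, dv = cos(3*s) ds, so v = sin(3*s)/3.
Apply parts 3 times (tabular method): alternate signs, differentiate u down to 0, integrate dv up.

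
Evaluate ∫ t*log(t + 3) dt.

Use integration by parts with u = log(t + 3), dv = t dt.
Then du = 1/(t + 3) dt and v = t**2/2.

t**2*log(t + 3)/2 - t**2/4 + 3*t/2 - 9*log(t + 3)/2 + C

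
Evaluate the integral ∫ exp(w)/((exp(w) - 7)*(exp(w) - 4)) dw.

Let u = e^w, du = e^w dw.
The integral becomes ∫ du/((u-4)(u-7)); decompose into partial fractions.

log(exp(w) - 7)/3 - log(exp(w) - 4)/3 + C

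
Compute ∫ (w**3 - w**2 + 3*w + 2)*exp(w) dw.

Use integration by parts with u = w**3 - w**2 + 3*w + 2, dv = exp(w) dw, so v = exp(w).
Apply parts 3 times (tabular method): alternate signs, differentiate u down to 0, integrate dv up.

(w**3 - 4*w**2 + 11*w - 9)*exp(w) + C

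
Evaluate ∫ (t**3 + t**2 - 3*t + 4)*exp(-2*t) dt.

Use integration by parts with u = t**3 + t**2 - 3*t + 4, dv = exp(-2*t) dt, so v = -exp(-2*t)/2.
Apply parts 3 times (tabular method): alternate signs, differentiate u down to 0, integrate dv up.

(-4*t**3 - 10*t**2 + 2*t - 15)*exp(-2*t)/8 + C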